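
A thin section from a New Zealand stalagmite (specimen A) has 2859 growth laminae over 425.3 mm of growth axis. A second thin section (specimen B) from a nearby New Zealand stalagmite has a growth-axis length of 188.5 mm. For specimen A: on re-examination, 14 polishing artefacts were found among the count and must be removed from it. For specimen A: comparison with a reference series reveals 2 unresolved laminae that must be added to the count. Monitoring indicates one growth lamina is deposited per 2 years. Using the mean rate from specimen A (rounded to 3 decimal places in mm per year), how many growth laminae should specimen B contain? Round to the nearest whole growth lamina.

Specimen A: correcting the raw count gives 2859 − 14 + 2 = 2847 true growth laminae.
Specimen A: 2847 growth laminae at 2 years each span 2847 × 2 = 5694 years.
A: Extension rate ≈ 425.3 / 5694 = 0.075 mm/year.
Specimen B: 188.5 mm / 0.075 mm per year = 2513.33 years; at 2 years per growth lamina that is 2513.33 / 2 ≈ 1257 growth laminae.

1257 growth laminae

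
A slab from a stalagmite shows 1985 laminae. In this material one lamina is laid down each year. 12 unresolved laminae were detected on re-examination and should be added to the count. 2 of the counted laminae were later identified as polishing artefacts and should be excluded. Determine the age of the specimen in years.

Adjusted count: 1985 − 2 + 12 = 1995 laminae.
At one lamina per year, that is 1995 years.

1995 years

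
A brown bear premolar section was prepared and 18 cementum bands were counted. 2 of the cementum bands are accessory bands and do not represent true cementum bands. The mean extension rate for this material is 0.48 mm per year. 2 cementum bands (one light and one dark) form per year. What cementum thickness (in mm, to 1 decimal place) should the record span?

True cementum band count = 18 − 2 = 16.
Dividing by 2 cementum bands per year: 16 / 2 = 8 years.
Predicted length = 0.48 mm/year × 8 years = 3.8 mm.

3.8 mm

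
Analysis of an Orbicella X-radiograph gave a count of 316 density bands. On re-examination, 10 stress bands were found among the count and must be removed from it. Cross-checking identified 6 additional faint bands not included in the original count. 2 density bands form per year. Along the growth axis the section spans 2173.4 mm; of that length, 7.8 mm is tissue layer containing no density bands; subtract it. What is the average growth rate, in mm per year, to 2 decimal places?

13.88 mm per year

True density band count = 316 − 10 + 6 = 312.
Dividing by 2 density bands per year: 312 / 2 = 156 years.
Net length = 2173.4 − 7.8 = 2165.6 mm.
Mean rate = 2165.6 mm / 156 years ≈ 13.88 mm per year.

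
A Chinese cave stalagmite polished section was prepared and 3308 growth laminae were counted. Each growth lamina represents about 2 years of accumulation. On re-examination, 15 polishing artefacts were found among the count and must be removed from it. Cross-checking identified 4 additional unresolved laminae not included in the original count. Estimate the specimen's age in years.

True growth lamina count = 3308 − 15 + 4 = 3297.
Multiplying by 2 years per growth lamina: 3297 × 2 = 6594 years.

6594 years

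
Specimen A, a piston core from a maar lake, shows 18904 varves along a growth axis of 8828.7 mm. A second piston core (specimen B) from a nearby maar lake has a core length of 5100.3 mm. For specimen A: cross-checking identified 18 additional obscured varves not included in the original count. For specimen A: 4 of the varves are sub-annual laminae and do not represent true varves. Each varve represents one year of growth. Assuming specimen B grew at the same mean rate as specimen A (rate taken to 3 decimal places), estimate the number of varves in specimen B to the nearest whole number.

10921 varves

Specimen A: correcting the raw count gives 18904 − 4 + 18 = 18918 true varves.
A: Extension rate ≈ 8828.7 / 18918 = 0.467 mm/yr.
B spans 5100.3 / 0.467 = 10921.41 years ≈ 10921 varves.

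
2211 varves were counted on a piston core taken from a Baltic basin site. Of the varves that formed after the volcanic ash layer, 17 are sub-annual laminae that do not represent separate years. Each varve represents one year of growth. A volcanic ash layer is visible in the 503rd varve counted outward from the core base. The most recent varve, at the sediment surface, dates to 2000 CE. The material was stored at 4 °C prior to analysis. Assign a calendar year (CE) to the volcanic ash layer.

309 CE

The volcanic ash layer sits at varve 503 from the core base, so 2211 − 503 = 1708 varves formed after it.
1708 − 17 false = 1691 true varves after the volcanic ash layer.
Counting back 1691 years from 2000 CE places the volcanic ash layer in 2000 − 1691 = 309 CE.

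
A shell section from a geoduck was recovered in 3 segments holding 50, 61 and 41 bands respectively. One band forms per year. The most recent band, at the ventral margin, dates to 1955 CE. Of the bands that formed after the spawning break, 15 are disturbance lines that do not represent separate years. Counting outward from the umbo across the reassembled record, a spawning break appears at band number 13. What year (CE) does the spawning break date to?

Total bands = 50 + 61 + 41 = 152.
The spawning break sits at band 13 from the umbo, so 152 − 13 = 139 bands formed after it.
Excluding 15 false bands: 139 − 15 = 124.
The band at the ventral margin is 1955 CE, so the spawning break dates to 1955 − 124 = 1831 CE.

1831 CE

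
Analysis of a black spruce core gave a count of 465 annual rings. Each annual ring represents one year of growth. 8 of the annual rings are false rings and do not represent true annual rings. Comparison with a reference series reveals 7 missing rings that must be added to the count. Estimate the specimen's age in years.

True annual ring count = 465 − 8 + 7 = 464.
One annual ring per year makes the duration 464 years.

464 years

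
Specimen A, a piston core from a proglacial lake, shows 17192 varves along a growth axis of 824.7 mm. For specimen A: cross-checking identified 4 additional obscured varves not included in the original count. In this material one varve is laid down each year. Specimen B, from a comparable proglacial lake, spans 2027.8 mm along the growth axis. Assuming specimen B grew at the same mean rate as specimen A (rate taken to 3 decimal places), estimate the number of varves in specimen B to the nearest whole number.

42246 varves

Specimen A: adjusted count: 17192 + 4 = 17196 varves.
A: Mean rate = 824.7 mm / 17196 years ≈ 0.048 mm per year.
B spans 2027.8 / 0.048 = 42245.83 years ≈ 42246 varves.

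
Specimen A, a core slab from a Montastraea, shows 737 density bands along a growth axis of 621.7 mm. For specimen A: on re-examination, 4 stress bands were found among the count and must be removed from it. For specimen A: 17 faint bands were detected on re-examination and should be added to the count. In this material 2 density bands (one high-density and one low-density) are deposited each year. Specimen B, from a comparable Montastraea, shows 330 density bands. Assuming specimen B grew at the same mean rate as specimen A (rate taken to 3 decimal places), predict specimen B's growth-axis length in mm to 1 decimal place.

273.6 mm

Specimen A: adjusted count: 737 − 4 + 17 = 750 density bands.
Specimen A: 750 density bands at 2 per year is 750 / 2 = 375 years.
A: Mean rate = 621.7 mm / 375 years ≈ 1.658 mm/year.
Specimen B: with 2 density bands per year, 330 / 2 = 165 years. For B, 1.658 mm/year × 165 years = 273.6 mm.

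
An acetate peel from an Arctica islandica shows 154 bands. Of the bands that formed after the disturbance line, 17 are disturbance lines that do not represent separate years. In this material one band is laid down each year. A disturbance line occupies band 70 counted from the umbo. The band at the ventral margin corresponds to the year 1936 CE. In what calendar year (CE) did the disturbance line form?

The disturbance line sits at band 70 from the umbo, so 154 − 70 = 84 bands formed after it.
Excluding 17 false bands: 84 − 17 = 67.
Counting back 67 years from 1936 CE places the disturbance line in 1936 − 67 = 1869 CE.

1869 CE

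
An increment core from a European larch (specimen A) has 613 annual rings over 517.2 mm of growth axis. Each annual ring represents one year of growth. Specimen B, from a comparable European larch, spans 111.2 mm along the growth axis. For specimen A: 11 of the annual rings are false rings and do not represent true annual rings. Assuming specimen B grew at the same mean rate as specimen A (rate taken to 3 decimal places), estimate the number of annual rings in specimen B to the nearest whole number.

Specimen A: correcting the raw count gives 613 − 11 = 602 true annual rings.
A: Extension rate ≈ 517.2 / 602 = 0.859 mm/year.
Specimen B: 111.2 mm / 0.859 mm per year = 129.45 years ≈ 129 annual rings.

129 annual rings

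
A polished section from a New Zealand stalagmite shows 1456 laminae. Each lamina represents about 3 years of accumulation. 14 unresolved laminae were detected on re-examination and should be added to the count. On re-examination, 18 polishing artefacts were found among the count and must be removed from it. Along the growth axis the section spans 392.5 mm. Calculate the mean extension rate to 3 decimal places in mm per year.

Correcting the raw count gives 1456 − 18 + 14 = 1452 true laminae.
1452 laminae at 3 years each span 1452 × 3 = 4356 years.
392.5 mm over 4356 years gives 392.5 / 4356 ≈ 0.090 mm per year.

0.090 mm per year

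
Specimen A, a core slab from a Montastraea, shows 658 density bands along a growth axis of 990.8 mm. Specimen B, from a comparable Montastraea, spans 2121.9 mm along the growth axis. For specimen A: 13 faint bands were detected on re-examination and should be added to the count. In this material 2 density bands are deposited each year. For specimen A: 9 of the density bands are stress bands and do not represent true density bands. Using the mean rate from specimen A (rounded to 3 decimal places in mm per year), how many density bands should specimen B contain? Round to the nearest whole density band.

Specimen A: adjusted count: 658 − 9 + 13 = 662 density bands.
Specimen A: with 2 density bands per year, 662 / 2 = 331 years.
A: Mean rate = 990.8 mm / 331 years ≈ 2.993 mm/year.
For B, 2121.9 / 2.993 = 708.95 years; at 2 density bands per year that is 708.95 × 2 ≈ 1418 density bands.

1418 density bands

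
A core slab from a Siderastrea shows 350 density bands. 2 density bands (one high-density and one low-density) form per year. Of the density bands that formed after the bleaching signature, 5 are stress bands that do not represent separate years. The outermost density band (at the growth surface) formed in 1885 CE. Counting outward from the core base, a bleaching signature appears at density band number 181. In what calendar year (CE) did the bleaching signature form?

1803 CE

The bleaching signature sits at density band 181 from the core base, so 350 − 181 = 169 density bands formed after it.
Excluding 5 false density bands: 169 − 5 = 164.
With 2 density bands per year, 164 / 2 = 82 years.
The density band at the growth surface is 1885 CE, so the bleaching signature dates to 1885 − 82 = 1803 CE.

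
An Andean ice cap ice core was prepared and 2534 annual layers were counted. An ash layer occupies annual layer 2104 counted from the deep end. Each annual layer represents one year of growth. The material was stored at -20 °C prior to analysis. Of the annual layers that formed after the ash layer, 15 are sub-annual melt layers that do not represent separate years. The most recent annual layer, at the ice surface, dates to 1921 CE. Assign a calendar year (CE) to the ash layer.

2534 − 2104 = 430 annual layers lie beyond the ash layer toward the ice surface.
Excluding 15 false annual layers: 430 − 15 = 415.
1921 − 415 = 1506 CE.

1506 CE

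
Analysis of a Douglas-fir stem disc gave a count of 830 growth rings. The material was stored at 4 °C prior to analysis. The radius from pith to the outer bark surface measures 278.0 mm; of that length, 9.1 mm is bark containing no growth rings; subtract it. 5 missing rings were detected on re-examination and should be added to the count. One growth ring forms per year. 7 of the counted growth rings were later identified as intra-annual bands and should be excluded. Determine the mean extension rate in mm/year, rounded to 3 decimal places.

Correcting the raw count gives 830 − 7 + 5 = 828 true growth rings.
Net length = 278.0 − 9.1 = 268.9 mm.
Mean rate = 268.9 mm / 828 years ≈ 0.325 mm/year.

0.325 mm/year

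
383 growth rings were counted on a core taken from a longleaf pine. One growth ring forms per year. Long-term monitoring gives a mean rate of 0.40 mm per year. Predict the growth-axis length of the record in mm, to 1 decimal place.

The record spans 383 years at 0.40 mm per year.
383 years at 0.40 mm/year gives 0.40 × 383 = 153.2 mm.

153.2 mm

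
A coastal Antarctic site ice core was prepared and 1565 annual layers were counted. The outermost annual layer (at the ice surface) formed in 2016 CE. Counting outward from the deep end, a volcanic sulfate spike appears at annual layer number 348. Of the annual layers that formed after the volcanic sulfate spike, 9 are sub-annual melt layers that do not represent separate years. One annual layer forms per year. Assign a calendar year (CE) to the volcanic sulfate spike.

1565 − 348 = 1217 annual layers lie beyond the volcanic sulfate spike toward the ice surface.
Removing the 9 false annual layers leaves 1217 − 9 = 1208 true annual layers beyond the volcanic sulfate spike.
The annual layer at the ice surface is 2016 CE, so the volcanic sulfate spike dates to 2016 − 1208 = 808 CE.

808 CE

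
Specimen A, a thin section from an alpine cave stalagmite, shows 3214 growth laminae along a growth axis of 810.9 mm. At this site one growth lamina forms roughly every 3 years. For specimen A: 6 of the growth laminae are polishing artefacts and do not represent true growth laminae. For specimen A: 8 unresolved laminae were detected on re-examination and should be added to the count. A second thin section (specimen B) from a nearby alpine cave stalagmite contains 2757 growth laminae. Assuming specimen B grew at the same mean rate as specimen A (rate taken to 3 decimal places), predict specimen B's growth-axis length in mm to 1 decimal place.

694.8 mm

Specimen A: correcting the raw count gives 3214 − 6 + 8 = 3216 true growth laminae.
Specimen A: at 3 years per growth lamina, 3216 × 3 = 9648 years.
A: 810.9 mm over 9648 years gives 810.9 / 9648 ≈ 0.084 mm/year.
Specimen B: multiplying by 3 years per growth lamina: 2757 × 3 = 8271 years. For B, 0.084 mm/year × 8271 years = 694.8 mm.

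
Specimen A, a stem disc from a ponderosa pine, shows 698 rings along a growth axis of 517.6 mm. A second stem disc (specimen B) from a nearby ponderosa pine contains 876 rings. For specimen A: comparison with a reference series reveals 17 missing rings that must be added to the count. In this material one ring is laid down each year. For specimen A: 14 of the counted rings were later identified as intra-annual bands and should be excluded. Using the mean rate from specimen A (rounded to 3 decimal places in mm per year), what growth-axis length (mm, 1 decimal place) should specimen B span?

Specimen A: after corrections the count is 698 − 14 + 17 = 701 rings.
A: Mean rate = 517.6 mm / 701 years ≈ 0.738 mm per year.
B's length ≈ 0.738 × 876 = 646.5 mm.

646.5 mm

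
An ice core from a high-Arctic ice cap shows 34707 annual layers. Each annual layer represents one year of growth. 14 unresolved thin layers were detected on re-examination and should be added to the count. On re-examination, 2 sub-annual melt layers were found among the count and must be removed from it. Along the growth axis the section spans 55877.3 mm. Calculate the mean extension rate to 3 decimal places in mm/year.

Correcting the raw count gives 34707 − 2 + 14 = 34719 true annual layers.
55877.3 mm over 34719 years gives 55877.3 / 34719 ≈ 1.609 mm/year.

1.609 mm/year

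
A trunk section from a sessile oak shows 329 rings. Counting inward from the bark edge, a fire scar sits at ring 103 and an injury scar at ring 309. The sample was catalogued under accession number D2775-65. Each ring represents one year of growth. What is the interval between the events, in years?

206 yr

309 − 103 = 206 rings lie between the two events.
That is 206 years at one ring per year.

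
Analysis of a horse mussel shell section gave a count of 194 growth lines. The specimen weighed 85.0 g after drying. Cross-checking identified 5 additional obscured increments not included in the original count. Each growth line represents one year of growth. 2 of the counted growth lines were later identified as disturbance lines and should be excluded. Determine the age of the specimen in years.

After corrections the count is 194 − 2 + 5 = 197 growth lines.
One growth line per year makes the duration 197 years.

197 years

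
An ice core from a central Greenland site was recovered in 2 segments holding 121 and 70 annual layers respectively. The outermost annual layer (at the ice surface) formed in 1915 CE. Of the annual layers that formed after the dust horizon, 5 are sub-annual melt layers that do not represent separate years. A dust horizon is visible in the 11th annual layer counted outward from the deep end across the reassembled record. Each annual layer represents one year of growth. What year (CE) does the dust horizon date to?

1740 CE

Total annual layers = 121 + 70 = 191.
Between annual layer 11 and the ice surface there are 191 − 11 = 180 annual layers.
Excluding 5 false annual layers: 180 − 5 = 175.
Counting back 175 years from 1915 CE places the dust horizon in 1915 − 175 = 1740 CE.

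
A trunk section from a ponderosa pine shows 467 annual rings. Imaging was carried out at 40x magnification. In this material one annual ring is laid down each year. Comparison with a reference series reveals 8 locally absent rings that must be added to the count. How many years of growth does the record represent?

Correcting the raw count gives 467 + 8 = 475 true annual rings.
With a one-to-one annual ring periodicity this is 475 years.

475 yr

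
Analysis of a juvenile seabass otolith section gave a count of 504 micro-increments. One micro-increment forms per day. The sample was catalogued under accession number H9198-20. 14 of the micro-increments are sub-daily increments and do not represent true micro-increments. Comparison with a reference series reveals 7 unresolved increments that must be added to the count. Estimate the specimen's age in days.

497 days

Adjusted count: 504 − 14 + 7 = 497 micro-increments.
One micro-increment per day makes the duration 497 days.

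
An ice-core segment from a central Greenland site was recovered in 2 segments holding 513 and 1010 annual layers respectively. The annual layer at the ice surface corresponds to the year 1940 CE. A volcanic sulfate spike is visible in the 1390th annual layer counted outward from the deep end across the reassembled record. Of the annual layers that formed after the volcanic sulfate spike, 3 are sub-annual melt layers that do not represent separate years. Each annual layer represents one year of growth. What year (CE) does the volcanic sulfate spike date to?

1810 CE

Total annual layers = 513 + 1010 = 1523.
1523 − 1390 = 133 annual layers lie beyond the volcanic sulfate spike toward the ice surface.
133 − 3 false = 130 true annual layers after the volcanic sulfate spike.
1940 − 130 = 1810 CE.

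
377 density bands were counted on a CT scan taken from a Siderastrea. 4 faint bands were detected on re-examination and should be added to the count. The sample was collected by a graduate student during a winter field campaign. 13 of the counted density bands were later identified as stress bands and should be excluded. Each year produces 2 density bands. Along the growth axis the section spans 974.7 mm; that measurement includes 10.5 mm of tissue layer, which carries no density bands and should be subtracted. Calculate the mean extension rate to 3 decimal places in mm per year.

After corrections the count is 377 − 13 + 4 = 368 density bands.
Dividing by 2 density bands per year: 368 / 2 = 184 years.
Removing the 10.5 mm offcut leaves 974.7 − 10.5 = 964.2 mm.
964.2 mm over 184 years gives 964.2 / 184 ≈ 5.240 mm per year.

5.240 mm per year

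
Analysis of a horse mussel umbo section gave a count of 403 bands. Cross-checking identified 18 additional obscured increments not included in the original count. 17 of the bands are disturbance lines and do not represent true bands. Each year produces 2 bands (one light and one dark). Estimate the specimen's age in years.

After corrections the count is 403 − 17 + 18 = 404 bands.
404 bands at 2 per year is 404 / 2 = 202 years.

202 years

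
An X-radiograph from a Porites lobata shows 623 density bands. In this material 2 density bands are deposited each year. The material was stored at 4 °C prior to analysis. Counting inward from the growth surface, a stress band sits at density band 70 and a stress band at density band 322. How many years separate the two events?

Separation: 322 − 70 = 252 density bands.
252 density bands at 2 per year is 252 / 2 = 126 years.

126 years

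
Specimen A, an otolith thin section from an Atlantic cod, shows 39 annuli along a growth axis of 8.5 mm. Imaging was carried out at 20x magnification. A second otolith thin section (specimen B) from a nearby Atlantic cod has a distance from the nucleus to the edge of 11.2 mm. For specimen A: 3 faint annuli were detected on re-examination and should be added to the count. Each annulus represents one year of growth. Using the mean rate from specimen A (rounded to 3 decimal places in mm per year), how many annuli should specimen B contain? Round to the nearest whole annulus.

Specimen A: adjusted count: 39 + 3 = 42 annuli.
A: Extension rate ≈ 8.5 / 42 = 0.202 mm/yr.
For B, 11.2 / 0.202 = 55.45 years ≈ 55 annuli.

55 annuli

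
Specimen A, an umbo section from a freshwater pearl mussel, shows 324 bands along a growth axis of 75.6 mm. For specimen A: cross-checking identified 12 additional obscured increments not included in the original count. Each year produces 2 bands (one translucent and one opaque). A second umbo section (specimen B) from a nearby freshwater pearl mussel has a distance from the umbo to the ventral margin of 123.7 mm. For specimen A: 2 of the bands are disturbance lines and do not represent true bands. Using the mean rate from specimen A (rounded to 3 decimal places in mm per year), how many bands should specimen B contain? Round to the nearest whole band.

546 bands

Specimen A: adjusted count: 324 − 2 + 12 = 334 bands.
Specimen A: dividing by 2 bands per year: 334 / 2 = 167 years.
A: 75.6 mm over 167 years gives 75.6 / 167 ≈ 0.453 mm/year.
B spans 123.7 / 0.453 = 273.07 years; at 2 bands per year that is 273.07 × 2 ≈ 546 bands.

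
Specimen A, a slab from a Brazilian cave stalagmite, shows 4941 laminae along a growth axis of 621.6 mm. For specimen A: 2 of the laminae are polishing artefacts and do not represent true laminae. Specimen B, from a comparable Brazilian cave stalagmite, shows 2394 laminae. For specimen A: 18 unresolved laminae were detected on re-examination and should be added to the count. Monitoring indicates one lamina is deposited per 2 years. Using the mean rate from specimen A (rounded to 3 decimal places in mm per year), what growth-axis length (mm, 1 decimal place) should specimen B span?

301.6 mm

Specimen A: after corrections the count is 4941 − 2 + 18 = 4957 laminae.
Specimen A: 4957 laminae at 2 years each span 4957 × 2 = 9914 years.
A: Extension rate ≈ 621.6 / 9914 = 0.063 mm/yr.
Specimen B: multiplying by 2 years per lamina: 2394 × 2 = 4788 years. Length of B = 0.063 × 4788 = 301.6 mm.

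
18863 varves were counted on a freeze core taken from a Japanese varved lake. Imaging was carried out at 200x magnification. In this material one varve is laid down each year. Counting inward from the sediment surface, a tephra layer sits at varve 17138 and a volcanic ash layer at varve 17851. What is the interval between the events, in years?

713 years

The two markers are separated by 17851 − 17138 = 713 varves.
That is 713 years at one varve per year.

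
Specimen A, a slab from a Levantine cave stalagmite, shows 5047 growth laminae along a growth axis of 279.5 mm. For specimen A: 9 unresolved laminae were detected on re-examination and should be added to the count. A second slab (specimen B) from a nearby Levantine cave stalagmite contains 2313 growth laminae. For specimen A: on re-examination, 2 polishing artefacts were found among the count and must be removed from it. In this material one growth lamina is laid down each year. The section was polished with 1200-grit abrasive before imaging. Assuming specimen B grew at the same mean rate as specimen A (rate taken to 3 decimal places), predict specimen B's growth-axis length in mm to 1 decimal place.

127.2 mm

Specimen A: after corrections the count is 5047 − 2 + 9 = 5054 growth laminae.
A: Mean rate = 279.5 mm / 5054 years ≈ 0.055 mm per year.
Length of B = 0.055 × 2313 = 127.2 mm.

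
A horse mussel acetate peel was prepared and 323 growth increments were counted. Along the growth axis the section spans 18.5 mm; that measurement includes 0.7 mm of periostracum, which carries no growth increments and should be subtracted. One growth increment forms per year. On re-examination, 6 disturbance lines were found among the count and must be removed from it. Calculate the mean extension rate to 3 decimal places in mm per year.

0.056 mm per year

Adjusted count: 323 − 6 = 317 growth increments.
The growth record spans 18.5 − 0.7 = 17.8 mm.
Extension rate ≈ 17.8 / 317 = 0.056 mm per year.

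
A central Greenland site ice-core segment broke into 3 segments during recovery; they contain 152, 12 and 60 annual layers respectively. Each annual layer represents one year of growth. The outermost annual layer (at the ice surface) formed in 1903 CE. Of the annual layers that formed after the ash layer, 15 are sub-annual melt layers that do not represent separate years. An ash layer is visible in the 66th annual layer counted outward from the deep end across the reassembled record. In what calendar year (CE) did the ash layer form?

Total annual layers = 152 + 12 + 60 = 224.
Between annual layer 66 and the ice surface there are 224 − 66 = 158 annual layers.
Removing the 15 false annual layers leaves 158 − 15 = 143 true annual layers beyond the ash layer.
The annual layer at the ice surface is 1903 CE, so the ash layer dates to 1903 − 143 = 1760 CE.

1760 CE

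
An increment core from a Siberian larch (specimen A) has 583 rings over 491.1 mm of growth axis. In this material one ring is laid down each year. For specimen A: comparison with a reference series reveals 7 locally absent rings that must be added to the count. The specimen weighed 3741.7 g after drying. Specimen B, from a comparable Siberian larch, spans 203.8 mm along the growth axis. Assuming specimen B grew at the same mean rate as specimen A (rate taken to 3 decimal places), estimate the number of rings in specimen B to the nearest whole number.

245 rings

Specimen A: adjusted count: 583 + 7 = 590 rings.
A: 491.1 mm over 590 years gives 491.1 / 590 ≈ 0.832 mm/yr.
For B, 203.8 / 0.832 = 244.95 years ≈ 245 rings.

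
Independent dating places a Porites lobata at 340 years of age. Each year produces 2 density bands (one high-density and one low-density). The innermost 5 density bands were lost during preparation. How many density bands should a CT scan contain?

675 density bands

Expected density bands: 340 × 2 = 680.
680 − 5 missed = 675 density bands expected in the prepared section.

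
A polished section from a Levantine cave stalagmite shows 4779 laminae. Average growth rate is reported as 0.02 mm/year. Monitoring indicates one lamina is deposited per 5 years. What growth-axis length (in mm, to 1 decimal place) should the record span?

Multiplying by 5 years per lamina: 4779 × 5 = 23895 years.
Length ≈ 0.02 × 23895 = 477.9 mm.

477.9 mm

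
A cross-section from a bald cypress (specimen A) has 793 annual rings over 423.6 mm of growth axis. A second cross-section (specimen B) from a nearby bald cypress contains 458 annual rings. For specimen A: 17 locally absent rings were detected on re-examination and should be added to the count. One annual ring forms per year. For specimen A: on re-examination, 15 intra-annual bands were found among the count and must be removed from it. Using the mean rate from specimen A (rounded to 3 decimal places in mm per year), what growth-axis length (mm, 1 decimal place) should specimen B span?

244.1 mm

Specimen A: adjusted count: 793 − 15 + 17 = 795 annual rings.
A: 423.6 mm over 795 years gives 423.6 / 795 ≈ 0.533 mm per year.
For B, 0.533 mm/year × 458 years = 244.1 mm.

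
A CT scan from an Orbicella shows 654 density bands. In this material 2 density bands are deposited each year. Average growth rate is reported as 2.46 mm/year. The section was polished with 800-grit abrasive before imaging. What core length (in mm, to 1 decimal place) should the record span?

804.4 mm

Dividing by 2 density bands per year: 654 / 2 = 327 years.
Length ≈ 2.46 × 327 = 804.4 mm.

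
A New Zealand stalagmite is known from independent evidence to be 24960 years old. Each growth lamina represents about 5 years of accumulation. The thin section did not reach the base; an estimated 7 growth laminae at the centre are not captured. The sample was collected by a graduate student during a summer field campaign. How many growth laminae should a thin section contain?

One growth lamina every 5 years means 24960 / 5 = 4992 growth laminae.
4992 − 7 missed = 4985 growth laminae expected in the prepared section.

4985 growth laminae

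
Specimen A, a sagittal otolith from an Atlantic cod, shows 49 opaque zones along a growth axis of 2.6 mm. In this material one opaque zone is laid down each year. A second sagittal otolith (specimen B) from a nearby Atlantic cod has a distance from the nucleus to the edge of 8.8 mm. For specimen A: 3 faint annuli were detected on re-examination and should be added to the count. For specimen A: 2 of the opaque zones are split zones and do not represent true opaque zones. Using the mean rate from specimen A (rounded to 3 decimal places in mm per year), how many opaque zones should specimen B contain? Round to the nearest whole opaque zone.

Specimen A: true opaque zone count = 49 − 2 + 3 = 50.
A: Extension rate ≈ 2.6 / 50 = 0.052 mm per year.
For B, 8.8 / 0.052 = 169.23 years ≈ 169 opaque zones.

169 opaque zones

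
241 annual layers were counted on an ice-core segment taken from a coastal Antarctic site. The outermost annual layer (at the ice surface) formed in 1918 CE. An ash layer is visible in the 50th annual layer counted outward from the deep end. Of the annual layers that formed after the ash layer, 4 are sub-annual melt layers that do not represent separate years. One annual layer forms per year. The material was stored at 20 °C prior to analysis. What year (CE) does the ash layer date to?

241 − 50 = 191 annual layers lie beyond the ash layer toward the ice surface.
Excluding 4 false annual layers: 191 − 4 = 187.
The annual layer at the ice surface is 1918 CE, so the ash layer dates to 1918 − 187 = 1731 CE.

1731 CE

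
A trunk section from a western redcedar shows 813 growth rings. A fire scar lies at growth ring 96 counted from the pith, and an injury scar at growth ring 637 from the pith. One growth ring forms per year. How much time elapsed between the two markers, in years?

541 years

637 − 96 = 541 growth rings lie between the two events.
That is 541 years at one growth ring per year.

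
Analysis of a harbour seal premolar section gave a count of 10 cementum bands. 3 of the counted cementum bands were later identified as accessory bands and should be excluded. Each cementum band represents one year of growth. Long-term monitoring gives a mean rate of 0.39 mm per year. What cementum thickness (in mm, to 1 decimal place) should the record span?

2.7 mm

After corrections the count is 10 − 3 = 7 cementum bands.
Predicted length = 0.39 mm/year × 7 years = 2.7 mm.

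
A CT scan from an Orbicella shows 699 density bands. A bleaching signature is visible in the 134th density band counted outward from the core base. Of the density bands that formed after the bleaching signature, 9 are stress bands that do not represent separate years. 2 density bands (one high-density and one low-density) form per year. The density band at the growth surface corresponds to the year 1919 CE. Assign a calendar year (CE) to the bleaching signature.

Between density band 134 and the growth surface there are 699 − 134 = 565 density bands.
Excluding 9 false density bands: 565 − 9 = 556.
With 2 density bands per year, 556 / 2 = 278 years.
1919 − 278 = 1641 CE.

1641 CE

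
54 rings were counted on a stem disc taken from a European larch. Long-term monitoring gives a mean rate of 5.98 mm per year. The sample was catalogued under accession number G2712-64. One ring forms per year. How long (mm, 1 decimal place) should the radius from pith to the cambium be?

322.9 mm

The record spans 54 years at 5.98 mm per year.
54 years at 5.98 mm/year gives 5.98 × 54 = 322.9 mm.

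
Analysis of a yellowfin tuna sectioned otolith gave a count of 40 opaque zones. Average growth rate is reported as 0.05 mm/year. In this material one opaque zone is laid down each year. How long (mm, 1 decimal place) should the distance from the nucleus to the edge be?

2.0 mm

The record spans 40 years at 0.05 mm per year.
Length ≈ 0.05 × 40 = 2.0 mm.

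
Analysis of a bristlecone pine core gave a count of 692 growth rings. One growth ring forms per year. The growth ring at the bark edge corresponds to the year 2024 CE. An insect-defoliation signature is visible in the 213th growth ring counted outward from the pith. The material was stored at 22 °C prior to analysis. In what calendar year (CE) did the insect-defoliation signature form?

692 − 213 = 479 growth rings lie beyond the insect-defoliation signature toward the bark edge.
2024 − 479 = 1545 CE.

1545 CE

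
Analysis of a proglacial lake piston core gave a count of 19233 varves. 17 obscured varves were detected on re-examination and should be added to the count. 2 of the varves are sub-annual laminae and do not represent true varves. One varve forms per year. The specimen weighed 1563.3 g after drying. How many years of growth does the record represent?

Correcting the raw count gives 19233 − 2 + 17 = 19248 true varves.
One varve per year makes the duration 19248 years.

19248 years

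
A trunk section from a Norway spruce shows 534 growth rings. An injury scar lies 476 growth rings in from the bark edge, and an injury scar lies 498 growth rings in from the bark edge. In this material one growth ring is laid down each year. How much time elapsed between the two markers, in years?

22 years

The two markers are separated by 498 − 476 = 22 growth rings.
At one growth ring per year, 22 years elapsed between them.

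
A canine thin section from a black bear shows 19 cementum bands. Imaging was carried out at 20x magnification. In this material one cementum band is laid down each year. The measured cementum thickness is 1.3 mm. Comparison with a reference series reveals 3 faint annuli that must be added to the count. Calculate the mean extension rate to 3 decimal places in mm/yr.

Adjusted count: 19 + 3 = 22 cementum bands.
Extension rate ≈ 1.3 / 22 = 0.059 mm/yr.

0.059 mm/yr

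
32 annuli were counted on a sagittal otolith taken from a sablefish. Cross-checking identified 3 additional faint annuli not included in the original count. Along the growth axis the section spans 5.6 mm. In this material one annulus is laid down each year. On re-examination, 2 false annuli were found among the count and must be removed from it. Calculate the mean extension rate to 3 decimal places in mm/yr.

After corrections the count is 32 − 2 + 3 = 33 annuli.
Extension rate ≈ 5.6 / 33 = 0.170 mm/yr.

0.170 mm/yr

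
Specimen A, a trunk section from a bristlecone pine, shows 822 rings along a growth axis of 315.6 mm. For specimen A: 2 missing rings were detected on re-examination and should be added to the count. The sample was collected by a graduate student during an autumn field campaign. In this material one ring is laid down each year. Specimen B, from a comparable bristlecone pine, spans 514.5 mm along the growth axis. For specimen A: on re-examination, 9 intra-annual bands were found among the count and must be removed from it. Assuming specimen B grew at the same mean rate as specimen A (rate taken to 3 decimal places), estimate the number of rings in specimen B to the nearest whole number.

1329 rings

Specimen A: correcting the raw count gives 822 − 9 + 2 = 815 true rings.
A: 315.6 mm over 815 years gives 315.6 / 815 ≈ 0.387 mm/yr.
Specimen B: 514.5 mm / 0.387 mm per year = 1329.46 years ≈ 1329 rings.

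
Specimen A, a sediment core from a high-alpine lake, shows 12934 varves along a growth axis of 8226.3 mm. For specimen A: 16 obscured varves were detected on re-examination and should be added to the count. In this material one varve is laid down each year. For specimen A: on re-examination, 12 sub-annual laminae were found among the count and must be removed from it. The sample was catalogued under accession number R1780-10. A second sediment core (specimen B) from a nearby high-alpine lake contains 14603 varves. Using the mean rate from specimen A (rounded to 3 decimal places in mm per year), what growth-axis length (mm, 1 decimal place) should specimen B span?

9287.5 mm

Specimen A: correcting the raw count gives 12934 − 12 + 16 = 12938 true varves.
A: Mean rate = 8226.3 mm / 12938 years ≈ 0.636 mm/year.
B's length ≈ 0.636 × 14603 = 9287.5 mm.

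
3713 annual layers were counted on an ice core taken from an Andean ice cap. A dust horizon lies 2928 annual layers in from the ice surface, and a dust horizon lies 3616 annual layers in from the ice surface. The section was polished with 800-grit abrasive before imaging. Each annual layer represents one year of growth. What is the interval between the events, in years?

Separation: 3616 − 2928 = 688 annual layers.
That is 688 years at one annual layer per year.

688 years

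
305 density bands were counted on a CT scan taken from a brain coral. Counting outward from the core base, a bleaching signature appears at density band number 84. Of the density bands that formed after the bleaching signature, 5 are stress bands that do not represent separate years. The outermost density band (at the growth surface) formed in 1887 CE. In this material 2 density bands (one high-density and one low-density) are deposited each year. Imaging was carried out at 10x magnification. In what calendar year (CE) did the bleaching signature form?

The bleaching signature sits at density band 84 from the core base, so 305 − 84 = 221 density bands formed after it.
Removing the 5 false density bands leaves 221 − 5 = 216 true density bands beyond the bleaching signature.
216 density bands at 2 per year is 216 / 2 = 108 years.
1887 − 108 = 1779 CE.

1779 CE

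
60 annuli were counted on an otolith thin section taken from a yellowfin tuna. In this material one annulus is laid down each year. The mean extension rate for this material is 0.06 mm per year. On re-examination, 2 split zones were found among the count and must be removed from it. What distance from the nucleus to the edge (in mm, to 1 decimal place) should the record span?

3.5 mm

After corrections the count is 60 − 2 = 58 annuli.
Predicted length = 0.06 mm/year × 58 years = 3.5 mm.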